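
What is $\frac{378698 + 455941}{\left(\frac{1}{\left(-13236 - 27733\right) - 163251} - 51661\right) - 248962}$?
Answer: $- \frac{56816658860}{20464409687} \approx -2.7764$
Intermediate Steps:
$\frac{378698 + 455941}{\left(\frac{1}{\left(-13236 - 27733\right) - 163251} - 51661\right) - 248962} = \frac{834639}{\left(\frac{1}{-40969 - 163251} - 51661\right) - 248962} = \frac{834639}{\left(\frac{1}{-204220} - 51661\right) - 248962} = \frac{834639}{\left(- \frac{1}{204220} - 51661\right) - 248962} = \frac{834639}{- \frac{10550209421}{204220} - 248962} = \frac{834639}{- \frac{61393229061}{204220}} = 834639 \left(- \frac{204220}{61393229061}\right) = - \frac{56816658860}{20464409687}$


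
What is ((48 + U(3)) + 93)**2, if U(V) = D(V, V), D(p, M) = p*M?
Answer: 22500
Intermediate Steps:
D(p, M) = M*p
U(V) = V**2 (U(V) = V*V = V**2)
((48 + U(3)) + 93)**2 = ((48 + 3**2) + 93)**2 = ((48 + 9) + 93)**2 = (57 + 93)**2 = 150**2 = 22500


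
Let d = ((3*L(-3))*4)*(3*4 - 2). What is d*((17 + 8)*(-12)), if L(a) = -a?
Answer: -108000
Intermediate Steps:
d = 360 (d = ((3*(-1*(-3)))*4)*(3*4 - 2) = ((3*3)*4)*(12 - 2) = (9*4)*10 = 36*10 = 360)
d*((17 + 8)*(-12)) = 360*((17 + 8)*(-12)) = 360*(25*(-12)) = 360*(-300) = -108000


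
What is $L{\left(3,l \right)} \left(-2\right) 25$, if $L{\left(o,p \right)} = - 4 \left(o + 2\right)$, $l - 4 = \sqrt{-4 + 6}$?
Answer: $1000$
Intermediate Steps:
$l = 4 + \sqrt{2}$ ($l = 4 + \sqrt{-4 + 6} = 4 + \sqrt{2} \approx 5.4142$)
$L{\left(o,p \right)} = -8 - 4 o$ ($L{\left(o,p \right)} = - 4 \left(2 + o\right) = -8 - 4 o$)
$L{\left(3,l \right)} \left(-2\right) 25 = \left(-8 - 12\right) \left(-2\right) 25 = \left(-20\right) \left(-2\right) 25 = 40 \cdot 25 = 1000$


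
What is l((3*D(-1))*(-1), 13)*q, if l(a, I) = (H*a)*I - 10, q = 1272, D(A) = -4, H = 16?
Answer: 3162192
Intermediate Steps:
l(a, I) = -10 + 16*I*a (l(a, I) = (16*a)*I - 10 = 16*I*a - 10 = -10 + 16*I*a)
l((3*D(-1))*(-1), 13)*q = (-10 + 16*13*((3*(-4))*(-1)))*1272 = (-10 + 16*13*(-12*(-1)))*1272 = (-10 + 16*13*12)*1272 = (-10 + 2496)*1272 = 2486*1272 = 3162192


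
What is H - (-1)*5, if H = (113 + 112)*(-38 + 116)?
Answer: 17555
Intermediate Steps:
H = 17550 (H = 225*78 = 17550)
H - (-1)*5 = 17550 - (-1)*5 = 17550 - 1*(-5) = 17550 + 5 = 17555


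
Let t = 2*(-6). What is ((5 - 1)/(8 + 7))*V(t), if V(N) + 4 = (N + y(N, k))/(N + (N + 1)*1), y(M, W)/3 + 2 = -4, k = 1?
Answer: -248/345 ≈ -0.71884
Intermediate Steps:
t = -12
y(M, W) = -18 (y(M, W) = -6 + 3*(-4) = -6 - 12 = -18)
V(N) = -4 + (-18 + N)/(1 + 2*N) (V(N) = -4 + (N - 18)/(N + (N + 1)*1) = -4 + (-18 + N)/(N + (1 + N)*1) = -4 + (-18 + N)/(N + (1 + N)) = -4 + (-18 + N)/(1 + 2*N))
((5 - 1)/(8 + 7))*V(t) = ((5 - 1)/(8 + 7))*((-22 - 7*(-12))/(1 + 2*(-12))) = (4/15)*((-22 + 84)/(1 - 24)) = (4*(1/15))*(62/(-23)) = 4*(-1/23*62)/15 = (4/15)*(-62/23) = -248/345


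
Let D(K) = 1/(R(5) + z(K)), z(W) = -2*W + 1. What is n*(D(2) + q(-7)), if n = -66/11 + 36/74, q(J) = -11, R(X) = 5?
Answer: 2142/37 ≈ 57.892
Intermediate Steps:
z(W) = 1 - 2*W
n = -204/37 (n = -66*1/11 + 36*(1/74) = -6 + 18/37 = -204/37 ≈ -5.5135)
D(K) = 1/(6 - 2*K) (D(K) = 1/(5 + (1 - 2*K)) = 1/(6 - 2*K))
n*(D(2) + q(-7)) = -204*(-1/(-6 + 2*2) - 11)/37 = -204*(-1/(-6 + 4) - 11)/37 = -204*(-1/(-2) - 11)/37 = -204*(-1*(-1/2) - 11)/37 = -204*(1/2 - 11)/37 = -204/37*(-21/2) = 2142/37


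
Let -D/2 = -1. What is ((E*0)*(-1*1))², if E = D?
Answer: 0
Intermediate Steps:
D = 2 (D = -2*(-1) = 2)
E = 2
((E*0)*(-1*1))² = ((2*0)*(-1*1))² = (0*(-1))² = 0² = 0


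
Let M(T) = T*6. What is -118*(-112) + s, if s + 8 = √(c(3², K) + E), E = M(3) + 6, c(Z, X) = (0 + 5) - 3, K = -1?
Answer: 13208 + √26 ≈ 13213.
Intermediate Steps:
M(T) = 6*T
c(Z, X) = 2 (c(Z, X) = 5 - 3 = 2)
E = 24 (E = 6*3 + 6 = 18 + 6 = 24)
s = -8 + √26 (s = -8 + √(2 + 24) = -8 + √26 ≈ -2.9010)
-118*(-112) + s = -118*(-112) + (-8 + √26) = 13216 + (-8 + √26) = 13208 + √26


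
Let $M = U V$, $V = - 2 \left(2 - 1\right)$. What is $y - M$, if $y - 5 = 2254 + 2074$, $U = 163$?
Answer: $4659$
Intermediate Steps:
$V = -2$ ($V = \left(-2\right) 1 = -2$)
$y = 4333$ ($y = 5 + \left(2254 + 2074\right) = 5 + 4328 = 4333$)
$M = -326$ ($M = 163 \left(-2\right) = -326$)
$y - M = 4333 - -326 = 4333 + 326 = 4659$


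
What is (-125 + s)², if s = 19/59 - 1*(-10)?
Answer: 45778756/3481 ≈ 13151.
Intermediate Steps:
s = 609/59 (s = 19*(1/59) + 10 = 19/59 + 10 = 609/59 ≈ 10.322)
(-125 + s)² = (-125 + 609/59)² = (-6766/59)² = 45778756/3481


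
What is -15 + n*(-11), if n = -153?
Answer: 1668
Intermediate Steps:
-15 + n*(-11) = -15 - 153*(-11) = -15 + 1683 = 1668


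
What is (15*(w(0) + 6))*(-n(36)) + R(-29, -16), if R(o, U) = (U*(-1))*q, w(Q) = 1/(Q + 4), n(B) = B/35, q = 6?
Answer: -3/7 ≈ -0.42857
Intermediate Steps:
n(B) = B/35 (n(B) = B*(1/35) = B/35)
w(Q) = 1/(4 + Q)
R(o, U) = -6*U (R(o, U) = (U*(-1))*6 = -U*6 = -6*U)
(15*(w(0) + 6))*(-n(36)) + R(-29, -16) = (15*(1/(4 + 0) + 6))*(-36/35) - 6*(-16) = (15*(1/4 + 6))*(-1*36/35) + 96 = (15*(¼ + 6))*(-36/35) + 96 = (15*(25/4))*(-36/35) + 96 = (375/4)*(-36/35) + 96 = -675/7 + 96 = -3/7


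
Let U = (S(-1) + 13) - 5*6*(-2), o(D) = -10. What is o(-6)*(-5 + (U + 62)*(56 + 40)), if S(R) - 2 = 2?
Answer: -133390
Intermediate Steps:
S(R) = 4 (S(R) = 2 + 2 = 4)
U = 77 (U = (4 + 13) - 5*6*(-2) = 17 - 30*(-2) = 17 - 1*(-60) = 17 + 60 = 77)
o(-6)*(-5 + (U + 62)*(56 + 40)) = -10*(-5 + (77 + 62)*(56 + 40)) = -10*(-5 + 139*96) = -10*(-5 + 13344) = -10*13339 = -133390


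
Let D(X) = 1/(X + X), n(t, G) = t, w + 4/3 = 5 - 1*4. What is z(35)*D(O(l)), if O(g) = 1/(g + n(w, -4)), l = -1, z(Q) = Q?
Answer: -70/3 ≈ -23.333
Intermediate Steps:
w = -⅓ (w = -4/3 + (5 - 1*4) = -4/3 + (5 - 4) = -4/3 + 1 = -⅓ ≈ -0.33333)
O(g) = 1/(-⅓ + g) (O(g) = 1/(g - ⅓) = 1/(-⅓ + g))
D(X) = 1/(2*X)
z(35)*D(O(l)) = 35*(1/(2*((3/(-1 + 3*(-1)))))) = 35*(1/(2*((3/(-1 - 3))))) = 35*(1/(2*((3/(-4))))) = 35*(1/(2*((3*(-¼))))) = 35*(1/(2*(-¾))) = 35*((½)*(-4/3)) = 35*(-⅔) = -70/3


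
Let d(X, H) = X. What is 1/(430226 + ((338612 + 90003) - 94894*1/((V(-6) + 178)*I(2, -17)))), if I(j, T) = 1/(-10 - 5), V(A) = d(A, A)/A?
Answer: 179/155155949 ≈ 1.1537e-6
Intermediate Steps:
V(A) = 1 (V(A) = A/A = 1)
I(j, T) = -1/15 (I(j, T) = 1/(-15) = -1/15)
1/(430226 + ((338612 + 90003) - 94894*1/((V(-6) + 178)*I(2, -17)))) = 1/(430226 + ((338612 + 90003) - 94894*(-15/(1 + 178)))) = 1/(430226 + (428615 - 94894/((-1/15*179)))) = 1/(430226 + (428615 - 94894/(-179/15))) = 1/(430226 + (428615 - 94894*(-15/179))) = 1/(430226 + (428615 + 1423410/179)) = 1/(430226 + 78145495/179) = 1/(155155949/179) = 179/155155949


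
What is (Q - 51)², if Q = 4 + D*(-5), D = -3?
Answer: 1024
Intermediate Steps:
Q = 19 (Q = 4 - 3*(-5) = 4 + 15 = 19)
(Q - 51)² = (19 - 51)² = (-32)² = 1024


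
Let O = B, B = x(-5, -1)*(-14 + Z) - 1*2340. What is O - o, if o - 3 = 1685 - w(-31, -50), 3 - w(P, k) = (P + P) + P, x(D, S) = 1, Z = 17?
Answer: -3929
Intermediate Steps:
w(P, k) = 3 - 3*P (w(P, k) = 3 - ((P + P) + P) = 3 - (2*P + P) = 3 - 3*P)
B = -2337 (B = 1*(-14 + 17) - 1*2340 = 1*3 - 2340 = 3 - 2340 = -2337)
o = 1592 (o = 3 + (1685 - (3 - 3*(-31))) = 3 + (1685 - (3 + 93)) = 3 + (1685 - 1*96) = 3 + (1685 - 96) = 3 + 1589 = 1592)
O = -2337
O - o = -2337 - 1*1592 = -2337 - 1592 = -3929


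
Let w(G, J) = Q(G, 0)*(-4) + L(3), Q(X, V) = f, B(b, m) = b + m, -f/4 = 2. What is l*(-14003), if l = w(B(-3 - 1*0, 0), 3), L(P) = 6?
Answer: -532114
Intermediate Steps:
f = -8 (f = -4*2 = -8)
Q(X, V) = -8
w(G, J) = 38 (w(G, J) = -8*(-4) + 6 = 32 + 6 = 38)
l = 38
l*(-14003) = 38*(-14003) = -532114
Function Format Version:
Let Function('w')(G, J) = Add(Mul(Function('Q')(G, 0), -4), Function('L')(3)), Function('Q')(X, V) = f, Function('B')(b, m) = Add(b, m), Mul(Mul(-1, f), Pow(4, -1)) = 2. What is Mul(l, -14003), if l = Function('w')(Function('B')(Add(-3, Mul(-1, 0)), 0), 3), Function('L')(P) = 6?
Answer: -532114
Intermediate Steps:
f = -8 (f = Mul(-4, 2) = -8)
Function('Q')(X, V) = -8
Function('w')(G, J) = 38 (Function('w')(G, J) = Add(Mul(-8, -4), 6) = Add(32, 6) = 38)
l = 38
Mul(l, -14003) = Mul(38, -14003) = -532114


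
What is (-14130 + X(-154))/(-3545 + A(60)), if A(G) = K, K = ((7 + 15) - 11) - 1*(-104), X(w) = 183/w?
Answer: 2176203/528220 ≈ 4.1199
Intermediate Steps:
K = 115 (K = (22 - 11) + 104 = 11 + 104 = 115)
A(G) = 115
(-14130 + X(-154))/(-3545 + A(60)) = (-14130 + 183/(-154))/(-3545 + 115) = (-14130 + 183*(-1/154))/(-3430) = (-14130 - 183/154)*(-1/3430) = -2176203/154*(-1/3430) = 2176203/528220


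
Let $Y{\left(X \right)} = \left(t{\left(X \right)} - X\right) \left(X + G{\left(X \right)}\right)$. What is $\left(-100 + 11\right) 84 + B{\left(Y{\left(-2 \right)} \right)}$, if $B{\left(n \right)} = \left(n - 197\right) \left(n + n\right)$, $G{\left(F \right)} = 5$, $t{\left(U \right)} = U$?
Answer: $-7476$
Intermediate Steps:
$Y{\left(X \right)} = 0$ ($Y{\left(X \right)} = \left(X - X\right) \left(X + 5\right) = 0 \left(5 + X\right) = 0$)
$B{\left(n \right)} = 2 n \left(-197 + n\right)$ ($B{\left(n \right)} = \left(-197 + n\right) 2 n = 2 n \left(-197 + n\right)$)
$\left(-100 + 11\right) 84 + B{\left(Y{\left(-2 \right)} \right)} = \left(-100 + 11\right) 84 + 2 \cdot 0 \left(-197 + 0\right) = \left(-89\right) 84 + 2 \cdot 0 \left(-197\right) = -7476 + 0 = -7476$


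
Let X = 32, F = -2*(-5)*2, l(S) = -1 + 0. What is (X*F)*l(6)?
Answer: -640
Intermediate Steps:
l(S) = -1
F = 20 (F = 10*2 = 20)
(X*F)*l(6) = (32*20)*(-1) = 640*(-1) = -640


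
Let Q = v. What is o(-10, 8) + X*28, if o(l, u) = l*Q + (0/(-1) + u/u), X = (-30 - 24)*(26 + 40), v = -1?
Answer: -99781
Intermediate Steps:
X = -3564 (X = -54*66 = -3564)
Q = -1
o(l, u) = 1 - l (o(l, u) = l*(-1) + (0/(-1) + u/u) = -l + (0*(-1) + 1) = -l + (0 + 1) = -l + 1 = 1 - l)
o(-10, 8) + X*28 = (1 - 1*(-10)) - 3564*28 = (1 + 10) - 99792 = 11 - 99792 = -99781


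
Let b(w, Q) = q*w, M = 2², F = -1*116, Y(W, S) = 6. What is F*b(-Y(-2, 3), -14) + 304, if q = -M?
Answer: -2480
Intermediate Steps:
F = -116
M = 4
q = -4 (q = -1*4 = -4)
b(w, Q) = -4*w
F*b(-Y(-2, 3), -14) + 304 = -(-464)*(-1*6) + 304 = -(-464)*(-6) + 304 = -116*24 + 304 = -2784 + 304 = -2480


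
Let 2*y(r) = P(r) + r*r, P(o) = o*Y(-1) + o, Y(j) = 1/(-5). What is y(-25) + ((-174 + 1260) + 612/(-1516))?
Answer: 1052177/758 ≈ 1388.1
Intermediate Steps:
Y(j) = -⅕
P(o) = 4*o/5 (P(o) = o*(-⅕) + o = -o/5 + o = 4*o/5)
y(r) = r²/2 + 2*r/5 (y(r) = (4*r/5 + r*r)/2 = (4*r/5 + r²)/2 = (r² + 4*r/5)/2 = r²/2 + 2*r/5)
y(-25) + ((-174 + 1260) + 612/(-1516)) = (⅒)*(-25)*(4 + 5*(-25)) + ((-174 + 1260) + 612/(-1516)) = (⅒)*(-25)*(4 - 125) + (1086 + 612*(-1/1516)) = (⅒)*(-25)*(-121) + (1086 - 153/379) = 605/2 + 411441/379 = 1052177/758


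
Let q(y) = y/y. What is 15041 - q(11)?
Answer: 15040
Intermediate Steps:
q(y) = 1
15041 - q(11) = 15041 - 1*1 = 15041 - 1 = 15040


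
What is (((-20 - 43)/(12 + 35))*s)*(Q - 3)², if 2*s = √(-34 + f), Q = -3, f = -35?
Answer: -1134*I*√69/47 ≈ -200.42*I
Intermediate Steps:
s = I*√69/2 (s = √(-34 - 35)/2 = √(-69)/2 = (I*√69)/2 = I*√69/2 ≈ 4.1533*I)
(((-20 - 43)/(12 + 35))*s)*(Q - 3)² = (((-20 - 43)/(12 + 35))*(I*√69/2))*(-3 - 3)² = ((-63/47)*(I*√69/2))*(-6)² = ((-63*1/47)*(I*√69/2))*36 = -63*I*√69/94*36 = -1134*I*√69/47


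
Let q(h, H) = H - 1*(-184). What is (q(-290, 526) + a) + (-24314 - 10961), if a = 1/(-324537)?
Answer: -11217621406/324537 ≈ -34565.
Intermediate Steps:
q(h, H) = 184 + H (q(h, H) = H + 184 = 184 + H)
a = -1/324537 ≈ -3.0813e-6
(q(-290, 526) + a) + (-24314 - 10961) = ((184 + 526) - 1/324537) + (-24314 - 10961) = (710 - 1/324537) - 35275 = 230421269/324537 - 35275 = -11217621406/324537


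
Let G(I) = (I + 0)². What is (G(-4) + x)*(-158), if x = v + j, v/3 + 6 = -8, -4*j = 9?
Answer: 8927/2 ≈ 4463.5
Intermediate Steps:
G(I) = I²
j = -9/4 (j = -¼*9 = -9/4 ≈ -2.2500)
v = -42 (v = -18 + 3*(-8) = -18 - 24 = -42)
x = -177/4 (x = -42 - 9/4 = -177/4 ≈ -44.250)
(G(-4) + x)*(-158) = ((-4)² - 177/4)*(-158) = (16 - 177/4)*(-158) = -113/4*(-158) = 8927/2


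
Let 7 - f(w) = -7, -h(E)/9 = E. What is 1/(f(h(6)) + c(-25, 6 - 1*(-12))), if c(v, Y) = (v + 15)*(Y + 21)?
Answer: -1/376 ≈ -0.0026596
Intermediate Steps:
h(E) = -9*E
c(v, Y) = (15 + v)*(21 + Y)
f(w) = 14 (f(w) = 7 - 1*(-7) = 7 + 7 = 14)
1/(f(h(6)) + c(-25, 6 - 1*(-12))) = 1/(14 + (315 + 15*(6 - 1*(-12)) + 21*(-25) + (6 - 1*(-12))*(-25))) = 1/(14 + (315 + 15*(6 + 12) - 525 + (6 + 12)*(-25))) = 1/(14 + (315 + 15*18 - 525 + 18*(-25))) = 1/(14 + (315 + 270 - 525 - 450)) = 1/(14 - 390) = 1/(-376) = -1/376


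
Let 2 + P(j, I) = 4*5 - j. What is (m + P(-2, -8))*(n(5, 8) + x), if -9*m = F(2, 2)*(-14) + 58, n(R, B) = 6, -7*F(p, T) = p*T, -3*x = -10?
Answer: 1064/9 ≈ 118.22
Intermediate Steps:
x = 10/3 (x = -⅓*(-10) = 10/3 ≈ 3.3333)
F(p, T) = -T*p/7 (F(p, T) = -p*T/7 = -T*p/7)
m = -22/3 (m = -(-⅐*2*2*(-14) + 58)/9 = -(-4/7*(-14) + 58)/9 = -(8 + 58)/9 = -⅑*66 = -22/3 ≈ -7.3333)
P(j, I) = 18 - j (P(j, I) = -2 + (4*5 - j) = -2 + (20 - j) = 18 - j)
(m + P(-2, -8))*(n(5, 8) + x) = (-22/3 + (18 - 1*(-2)))*(6 + 10/3) = (-22/3 + (18 + 2))*(28/3) = (-22/3 + 20)*(28/3) = (38/3)*(28/3) = 1064/9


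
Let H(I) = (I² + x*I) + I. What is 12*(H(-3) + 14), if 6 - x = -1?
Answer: -12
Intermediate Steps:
x = 7 (x = 6 - 1*(-1) = 6 + 1 = 7)
H(I) = I² + 8*I (H(I) = (I² + 7*I) + I = I² + 8*I)
12*(H(-3) + 14) = 12*(-3*(8 - 3) + 14) = 12*(-3*5 + 14) = 12*(-15 + 14) = 12*(-1) = -12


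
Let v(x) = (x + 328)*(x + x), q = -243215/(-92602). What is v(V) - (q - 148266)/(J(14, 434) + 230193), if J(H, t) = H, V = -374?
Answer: 733510694835429/21317628614 ≈ 34409.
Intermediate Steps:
q = 243215/92602 (q = -243215*(-1/92602) = 243215/92602 ≈ 2.6265)
v(x) = 2*x*(328 + x) (v(x) = (328 + x)*(2*x) = 2*x*(328 + x))
v(V) - (q - 148266)/(J(14, 434) + 230193) = 2*(-374)*(328 - 374) - (243215/92602 - 148266)/(14 + 230193) = 2*(-374)*(-46) - (-13729484917)/(92602*230207) = 34408 - (-13729484917)/(92602*230207) = 34408 - 1*(-13729484917/21317628614) = 34408 + 13729484917/21317628614 = 733510694835429/21317628614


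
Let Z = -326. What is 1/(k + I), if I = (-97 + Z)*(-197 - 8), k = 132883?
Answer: 1/219598 ≈ 4.5538e-6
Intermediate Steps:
I = 86715 (I = (-97 - 326)*(-197 - 8) = -423*(-205) = 86715)
1/(k + I) = 1/(132883 + 86715) = 1/219598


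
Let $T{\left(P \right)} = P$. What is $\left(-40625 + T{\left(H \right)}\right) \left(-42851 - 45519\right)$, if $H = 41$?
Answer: $3586408080$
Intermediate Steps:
$\left(-40625 + T{\left(H \right)}\right) \left(-42851 - 45519\right) = \left(-40625 + 41\right) \left(-42851 - 45519\right) = \left(-40584\right) \left(-88370\right) = 3586408080$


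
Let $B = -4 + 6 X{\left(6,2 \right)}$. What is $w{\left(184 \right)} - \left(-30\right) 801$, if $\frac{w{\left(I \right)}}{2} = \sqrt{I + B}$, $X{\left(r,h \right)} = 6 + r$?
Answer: $24030 + 12 \sqrt{7} \approx 24062.0$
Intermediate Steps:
$B = 68$ ($B = -4 + 6 \left(6 + 6\right) = -4 + 6 \cdot 12 = -4 + 72 = 68$)
$w{\left(I \right)} = 2 \sqrt{68 + I}$ ($w{\left(I \right)} = 2 \sqrt{I + 68} = 2 \sqrt{68 + I}$)
$w{\left(184 \right)} - \left(-30\right) 801 = 2 \sqrt{68 + 184} - \left(-30\right) 801 = 2 \sqrt{252} - -24030 = 2 \cdot 6 \sqrt{7} + 24030 = 12 \sqrt{7} + 24030 = 24030 + 12 \sqrt{7}$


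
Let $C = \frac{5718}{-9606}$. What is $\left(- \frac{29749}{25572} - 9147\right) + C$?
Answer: $- \frac{374557239749}{40940772} \approx -9148.8$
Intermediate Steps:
$C = - \frac{953}{1601}$ ($C = 5718 \left(- \frac{1}{9606}\right) = - \frac{953}{1601} \approx -0.59525$)
$\left(- \frac{29749}{25572} - 9147\right) + C = \left(- \frac{29749}{25572} - 9147\right) - \frac{953}{1601} = - \frac{233936833}{25572} - \frac{953}{1601} = - \frac{374557239749}{40940772}$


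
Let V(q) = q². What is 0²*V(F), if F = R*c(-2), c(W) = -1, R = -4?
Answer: 0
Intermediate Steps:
F = 4 (F = -4*(-1) = 4)
0²*V(F) = 0²*4² = 0*16 = 0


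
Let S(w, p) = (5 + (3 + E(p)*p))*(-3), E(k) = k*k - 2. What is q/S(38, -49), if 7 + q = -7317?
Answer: -7324/352629 ≈ -0.020770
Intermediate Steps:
E(k) = -2 + k² (E(k) = k² - 2 = -2 + k²)
q = -7324 (q = -7 - 7317 = -7324)
S(w, p) = -24 - 3*p*(-2 + p²) (S(w, p) = (5 + (3 + (-2 + p²)*p))*(-3) = (5 + (3 + p*(-2 + p²)))*(-3) = (8 + p*(-2 + p²))*(-3) = -24 - 3*p*(-2 + p²))
q/S(38, -49) = -7324/(-24 - 3*(-49)³ + 6*(-49)) = -7324/(-24 - 3*(-117649) - 294) = -7324/(-24 + 352947 - 294) = -7324/352629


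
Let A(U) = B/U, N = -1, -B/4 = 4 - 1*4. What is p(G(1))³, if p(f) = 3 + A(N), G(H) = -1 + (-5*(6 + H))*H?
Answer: 27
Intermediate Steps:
G(H) = -1 + H*(-30 - 5*H) (G(H) = -1 + (-30 - 5*H)*H = -1 + H*(-30 - 5*H))
B = 0 (B = -4*(4 - 1*4) = -4*(4 - 4) = -4*0 = 0)
A(U) = 0 (A(U) = 0/U = 0)
p(f) = 3 (p(f) = 3 + 0 = 3)
p(G(1))³ = 3³ = 27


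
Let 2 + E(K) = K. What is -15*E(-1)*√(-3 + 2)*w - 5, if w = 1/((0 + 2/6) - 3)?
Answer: -5 - 135*I/8 ≈ -5.0 - 16.875*I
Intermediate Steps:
E(K) = -2 + K
w = -3/8 (w = 1/((0 + 2*(⅙)) - 3) = 1/((0 + ⅓) - 3) = 1/(⅓ - 3) = 1/(-8/3) = -3/8 ≈ -0.37500)
-15*E(-1)*√(-3 + 2)*w - 5 = -15*(-2 - 1)*√(-3 + 2)*(-3)/8 - 5 = -15*(-3*I)*(-3)/8 - 5 = -135*I/8 - 5 = -5 - 135*I/8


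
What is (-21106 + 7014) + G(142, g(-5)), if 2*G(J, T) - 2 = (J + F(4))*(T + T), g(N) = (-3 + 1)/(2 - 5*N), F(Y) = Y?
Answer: -380749/27 ≈ -14102.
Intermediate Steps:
g(N) = -2/(2 - 5*N)
G(J, T) = 1 + T*(4 + J) (G(J, T) = 1 + ((J + 4)*(T + T))/2 = 1 + ((4 + J)*(2*T))/2 = 1 + (2*T*(4 + J))/2 = 1 + T*(4 + J))
(-21106 + 7014) + G(142, g(-5)) = (-21106 + 7014) + (1 + 4*(2/(-2 + 5*(-5))) + 142*(2/(-2 + 5*(-5)))) = -14092 + (1 + 4*(2/(-2 - 25)) + 142*(2/(-2 - 25))) = -14092 + (1 + 4*(2/(-27)) + 142*(2/(-27))) = -14092 + (1 + 4*(2*(-1/27)) + 142*(2*(-1/27))) = -14092 + (1 + 4*(-2/27) + 142*(-2/27)) = -14092 + (1 - 8/27 - 284/27) = -14092 - 265/27 = -380749/27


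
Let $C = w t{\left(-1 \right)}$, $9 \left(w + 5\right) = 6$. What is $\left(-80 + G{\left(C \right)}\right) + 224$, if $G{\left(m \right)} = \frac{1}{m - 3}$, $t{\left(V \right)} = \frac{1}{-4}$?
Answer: $\frac{3300}{23} \approx 143.48$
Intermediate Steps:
$w = - \frac{13}{3}$ ($w = -5 + \frac{1}{9} \cdot 6 = -5 + \frac{2}{3} = - \frac{13}{3} \approx -4.3333$)
$t{\left(V \right)} = - \frac{1}{4}$
$C = \frac{13}{12}$ ($C = \left(- \frac{13}{3}\right) \left(- \frac{1}{4}\right) = \frac{13}{12} \approx 1.0833$)
$G{\left(m \right)} = \frac{1}{-3 + m}$
$\left(-80 + G{\left(C \right)}\right) + 224 = \left(-80 + \frac{1}{-3 + \frac{13}{12}}\right) + 224 = \left(-80 + \frac{1}{- \frac{23}{12}}\right) + 224 = \left(-80 - \frac{12}{23}\right) + 224 = - \frac{1852}{23} + 224 = \frac{3300}{23}$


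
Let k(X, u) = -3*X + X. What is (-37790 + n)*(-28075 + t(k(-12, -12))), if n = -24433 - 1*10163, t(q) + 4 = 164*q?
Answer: 1747615198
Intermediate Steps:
k(X, u) = -2*X
t(q) = -4 + 164*q
n = -34596 (n = -24433 - 10163 = -34596)
(-37790 + n)*(-28075 + t(k(-12, -12))) = (-37790 - 34596)*(-28075 + (-4 + 164*(-2*(-12)))) = -72386*(-28075 + (-4 + 164*24)) = -72386*(-28075 + (-4 + 3936)) = -72386*(-28075 + 3932) = -72386*(-24143) = 1747615198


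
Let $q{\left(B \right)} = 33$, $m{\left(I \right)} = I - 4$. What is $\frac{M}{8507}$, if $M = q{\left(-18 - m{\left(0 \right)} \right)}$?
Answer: $\frac{33}{8507} \approx 0.0038792$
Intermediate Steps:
$m{\left(I \right)} = -4 + I$
$M = 33$
$\frac{M}{8507} = \frac{33}{8507}$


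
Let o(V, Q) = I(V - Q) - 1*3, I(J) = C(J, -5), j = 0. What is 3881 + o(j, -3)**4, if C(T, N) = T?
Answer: 3881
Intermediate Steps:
I(J) = J
o(V, Q) = -3 + V - Q (o(V, Q) = (V - Q) - 1*3 = (V - Q) - 3 = -3 + V - Q)
3881 + o(j, -3)**4 = 3881 + (-3 + 0 - 1*(-3))**4 = 3881 + (-3 + 0 + 3)**4 = 3881 + 0**4 = 3881 + 0 = 3881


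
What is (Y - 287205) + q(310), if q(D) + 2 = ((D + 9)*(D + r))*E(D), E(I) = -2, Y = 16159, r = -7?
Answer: -464362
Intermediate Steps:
q(D) = -2 - 2*(-7 + D)*(9 + D) (q(D) = -2 + ((D + 9)*(D - 7))*(-2) = -2 + ((9 + D)*(-7 + D))*(-2) = -2 + ((-7 + D)*(9 + D))*(-2) = -2 - 2*(-7 + D)*(9 + D))
(Y - 287205) + q(310) = (16159 - 287205) + (124 - 4*310 - 2*310**2) = -271046 + (124 - 1240 - 2*96100) = -271046 + (124 - 1240 - 192200) = -271046 - 193316 = -464362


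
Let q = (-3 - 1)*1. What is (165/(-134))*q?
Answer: 330/67 ≈ 4.9254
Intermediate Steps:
q = -4 (q = -4*1 = -4)
(165/(-134))*q = (165/(-134))*(-4) = (165*(-1/134))*(-4) = -165/134*(-4) = 330/67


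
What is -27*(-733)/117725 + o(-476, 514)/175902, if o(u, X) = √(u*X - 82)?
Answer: 19791/117725 + I*√27194/58634 ≈ 0.16811 + 0.0028125*I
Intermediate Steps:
o(u, X) = √(-82 + X*u) (o(u, X) = √(X*u - 82) = √(-82 + X*u))
-27*(-733)/117725 + o(-476, 514)/175902 = -27*(-733)/117725 + √(-82 + 514*(-476))/175902 = 19791*(1/117725) + √(-82 - 244664)*(1/175902) = 19791/117725 + √(-244746)*(1/175902) = 19791/117725 + (3*I*√27194)*(1/175902) = 19791/117725 + I*√27194/58634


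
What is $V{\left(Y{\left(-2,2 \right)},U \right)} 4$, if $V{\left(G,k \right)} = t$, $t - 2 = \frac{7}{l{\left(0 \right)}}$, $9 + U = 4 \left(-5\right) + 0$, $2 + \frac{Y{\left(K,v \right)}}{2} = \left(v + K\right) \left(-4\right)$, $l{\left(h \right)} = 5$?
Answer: $\frac{68}{5} \approx 13.6$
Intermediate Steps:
$Y{\left(K,v \right)} = -4 - 8 K - 8 v$ ($Y{\left(K,v \right)} = -4 + 2 \left(v + K\right) \left(-4\right) = -4 + 2 \left(K + v\right) \left(-4\right) = -4 + 2 \left(- 4 K - 4 v\right) = -4 - \left(8 K + 8 v\right) = -4 - 8 K - 8 v$)
$U = -29$ ($U = -9 + \left(4 \left(-5\right) + 0\right) = -9 + \left(-20 + 0\right) = -9 - 20 = -29$)
$t = \frac{17}{5}$ ($t = 2 + \frac{7}{5} = \frac{17}{5} \approx 3.4$)
$V{\left(G,k \right)} = \frac{17}{5}$
$V{\left(Y{\left(-2,2 \right)},U \right)} 4 = \frac{17}{5} \cdot 4 = \frac{68}{5}$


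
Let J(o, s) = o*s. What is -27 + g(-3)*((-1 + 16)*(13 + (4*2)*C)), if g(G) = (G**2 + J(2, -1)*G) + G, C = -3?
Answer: -2007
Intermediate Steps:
g(G) = G**2 - G (g(G) = (G**2 + (2*(-1))*G) + G = (G**2 - 2*G) + G = G**2 - G)
-27 + g(-3)*((-1 + 16)*(13 + (4*2)*C)) = -27 + (-3*(-1 - 3))*((-1 + 16)*(13 + (4*2)*(-3))) = -27 + (-3*(-4))*(15*(13 + 8*(-3))) = -27 + 12*(15*(13 - 24)) = -27 + 12*(15*(-11)) = -27 + 12*(-165) = -27 - 1980 = -2007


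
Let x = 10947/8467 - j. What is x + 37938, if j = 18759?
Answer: 162399540/8467 ≈ 19180.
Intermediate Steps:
x = -158821506/8467 (x = 10947/8467 - 1*18759 = 10947*(1/8467) - 18759 = 10947/8467 - 18759 = -158821506/8467 ≈ -18758.)
x + 37938 = -158821506/8467 + 37938 = 162399540/8467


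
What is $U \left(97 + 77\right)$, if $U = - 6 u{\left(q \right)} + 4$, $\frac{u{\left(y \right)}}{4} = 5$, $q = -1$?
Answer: $-20184$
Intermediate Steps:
$u{\left(y \right)} = 20$ ($u{\left(y \right)} = 4 \cdot 5 = 20$)
$U = -116$ ($U = \left(-6\right) 20 + 4 = -120 + 4 = -116$)
$U \left(97 + 77\right) = - 116 \left(97 + 77\right) = \left(-116\right) 174 = -20184$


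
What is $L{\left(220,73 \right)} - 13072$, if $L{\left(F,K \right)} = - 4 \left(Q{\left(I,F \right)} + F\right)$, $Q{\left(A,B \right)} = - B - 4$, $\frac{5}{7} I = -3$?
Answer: $-13056$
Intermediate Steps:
$I = - \frac{21}{5}$ ($I = \frac{7}{5} \left(-3\right) = - \frac{21}{5} \approx -4.2$)
$Q{\left(A,B \right)} = -4 - B$
$L{\left(F,K \right)} = 16$ ($L{\left(F,K \right)} = - 4 \left(\left(-4 - F\right) + F\right) = \left(-4\right) \left(-4\right) = 16$)
$L{\left(220,73 \right)} - 13072 = 16 - 13072 = -13056$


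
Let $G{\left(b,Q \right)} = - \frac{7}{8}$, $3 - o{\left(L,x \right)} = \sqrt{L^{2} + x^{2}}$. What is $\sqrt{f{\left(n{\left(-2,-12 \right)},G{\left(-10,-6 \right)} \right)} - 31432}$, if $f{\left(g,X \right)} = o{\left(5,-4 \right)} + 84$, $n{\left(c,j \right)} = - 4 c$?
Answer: $\sqrt{-31345 - \sqrt{41}} \approx 177.06 i$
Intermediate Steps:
$o{\left(L,x \right)} = 3 - \sqrt{L^{2} + x^{2}}$
$G{\left(b,Q \right)} = - \frac{7}{8}$ ($G{\left(b,Q \right)} = \left(-7\right) \frac{1}{8} = - \frac{7}{8}$)
$f{\left(g,X \right)} = 87 - \sqrt{41}$ ($f{\left(g,X \right)} = \left(3 - \sqrt{5^{2} + \left(-4\right)^{2}}\right) + 84 = \left(3 - \sqrt{25 + 16}\right) + 84 = \left(3 - \sqrt{41}\right) + 84 = 87 - \sqrt{41}$)
$\sqrt{f{\left(n{\left(-2,-12 \right)},G{\left(-10,-6 \right)} \right)} - 31432} = \sqrt{\left(87 - \sqrt{41}\right) - 31432} = \sqrt{-31345 - \sqrt{41}}$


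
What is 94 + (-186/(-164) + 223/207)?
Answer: 1633093/16974 ≈ 96.211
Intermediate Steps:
94 + (-186/(-164) + 223/207) = 94 + (-186*(-1/164) + 223*(1/207)) = 94 + (93/82 + 223/207) = 94 + 37537/16974 = 1633093/16974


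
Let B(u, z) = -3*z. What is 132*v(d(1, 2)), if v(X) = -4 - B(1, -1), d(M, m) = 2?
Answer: -924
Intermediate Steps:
v(X) = -7 (v(X) = -4 - (-3)*(-1) = -4 - 1*3 = -4 - 3 = -7)
132*v(d(1, 2)) = 132*(-7) = -924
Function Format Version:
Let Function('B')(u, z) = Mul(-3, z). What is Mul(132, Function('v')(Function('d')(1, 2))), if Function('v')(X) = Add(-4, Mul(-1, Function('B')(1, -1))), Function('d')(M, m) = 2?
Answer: -924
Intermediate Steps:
Function('v')(X) = -7 (Function('v')(X) = Add(-4, Mul(-1, Mul(-3, -1))) = Add(-4, Mul(-1, 3)) = Add(-4, -3) = -7)
Mul(132, Function('v')(Function('d')(1, 2))) = Mul(132, -7) = -924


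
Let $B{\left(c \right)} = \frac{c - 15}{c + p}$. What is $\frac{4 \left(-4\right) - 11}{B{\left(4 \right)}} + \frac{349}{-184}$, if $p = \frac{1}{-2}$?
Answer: $\frac{13549}{2024} \approx 6.6942$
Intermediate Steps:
$p = - \frac{1}{2} \approx -0.5$
$B{\left(c \right)} = \frac{-15 + c}{- \frac{1}{2} + c}$ ($B{\left(c \right)} = \frac{c - 15}{c - \frac{1}{2}} = \frac{-15 + c}{- \frac{1}{2} + c}$)
$\frac{4 \left(-4\right) - 11}{B{\left(4 \right)}} + \frac{349}{-184} = \frac{4 \left(-4\right) - 11}{2 \frac{1}{-1 + 2 \cdot 4} \left(-15 + 4\right)} + \frac{349}{-184} = \frac{-16 - 11}{2 \frac{1}{-1 + 8} \left(-11\right)} + 349 \left(- \frac{1}{184}\right) = - \frac{27}{2 \cdot \frac{1}{7} \left(-11\right)} - \frac{349}{184} = - \frac{27}{- \frac{22}{7}} - \frac{349}{184} = \left(-27\right) \left(- \frac{7}{22}\right) - \frac{349}{184} = \frac{189}{22} - \frac{349}{184} = \frac{13549}{2024}$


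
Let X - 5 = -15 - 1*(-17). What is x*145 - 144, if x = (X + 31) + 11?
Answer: 6961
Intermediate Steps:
X = 7 (X = 5 + (-15 - 1*(-17)) = 5 + (-15 + 17) = 5 + 2 = 7)
x = 49 (x = (7 + 31) + 11 = 38 + 11 = 49)
x*145 - 144 = 49*145 - 144 = 7105 - 144 = 6961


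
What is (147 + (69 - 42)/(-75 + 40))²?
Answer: 26193924/1225 ≈ 21383.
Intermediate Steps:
(147 + (69 - 42)/(-75 + 40))² = (147 + 27/(-35))² = (147 + 27*(-1/35))² = (147 - 27/35)² = (5118/35)² = 26193924/1225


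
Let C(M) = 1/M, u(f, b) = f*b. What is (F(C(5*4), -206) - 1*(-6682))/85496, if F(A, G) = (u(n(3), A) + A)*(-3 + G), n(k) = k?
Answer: 33201/427480 ≈ 0.077667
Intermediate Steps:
u(f, b) = b*f
F(A, G) = 4*A*(-3 + G) (F(A, G) = (A*3 + A)*(-3 + G) = (3*A + A)*(-3 + G) = (4*A)*(-3 + G) = 4*A*(-3 + G))
(F(C(5*4), -206) - 1*(-6682))/85496 = (4*(-3 - 206)/((5*4)) - 1*(-6682))/85496 = (4*(-209)/20 + 6682)*(1/85496) = (4*(1/20)*(-209) + 6682)*(1/85496) = (-209/5 + 6682)*(1/85496) = (33201/5)*(1/85496) = 33201/427480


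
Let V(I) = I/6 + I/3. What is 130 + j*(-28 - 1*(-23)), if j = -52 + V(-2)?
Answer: 395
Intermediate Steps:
V(I) = I/2 (V(I) = I*(⅙) + I*(⅓) = I/6 + I/3 = I/2)
j = -53 (j = -52 + (½)*(-2) = -52 - 1 = -53)
130 + j*(-28 - 1*(-23)) = 130 - 53*(-28 - 1*(-23)) = 130 - 53*(-28 + 23) = 130 - 53*(-5) = 130 + 265 = 395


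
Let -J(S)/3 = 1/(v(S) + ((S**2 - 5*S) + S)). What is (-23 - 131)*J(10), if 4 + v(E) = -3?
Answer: 462/53 ≈ 8.7170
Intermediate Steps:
v(E) = -7 (v(E) = -4 - 3 = -7)
J(S) = -3/(-7 + S**2 - 4*S) (J(S) = -3/(-7 + ((S**2 - 5*S) + S)) = -3/(-7 + (S**2 - 4*S)) = -3/(-7 + S**2 - 4*S))
(-23 - 131)*J(10) = (-23 - 131)*(3/(7 - 1*10**2 + 4*10)) = -462/(7 - 1*100 + 40) = -462/(7 - 100 + 40) = -462/(-53) = -462*(-1)/53 = -154*(-3/53) = 462/53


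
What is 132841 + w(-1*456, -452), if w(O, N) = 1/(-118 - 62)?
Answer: 23911379/180 ≈ 1.3284e+5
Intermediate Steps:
w(O, N) = -1/180 (w(O, N) = 1/(-180) = -1/180)
132841 + w(-1*456, -452) = 132841 - 1/180 = 23911379/180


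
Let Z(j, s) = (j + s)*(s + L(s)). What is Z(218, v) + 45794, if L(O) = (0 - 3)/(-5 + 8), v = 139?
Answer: 95060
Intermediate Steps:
L(O) = -1 (L(O) = -3/3 = -3*1/3 = -1)
Z(j, s) = (-1 + s)*(j + s) (Z(j, s) = (j + s)*(s - 1) = (j + s)*(-1 + s) = (-1 + s)*(j + s))
Z(218, v) + 45794 = (139**2 - 1*218 - 1*139 + 218*139) + 45794 = (19321 - 218 - 139 + 30302) + 45794 = 49266 + 45794 = 95060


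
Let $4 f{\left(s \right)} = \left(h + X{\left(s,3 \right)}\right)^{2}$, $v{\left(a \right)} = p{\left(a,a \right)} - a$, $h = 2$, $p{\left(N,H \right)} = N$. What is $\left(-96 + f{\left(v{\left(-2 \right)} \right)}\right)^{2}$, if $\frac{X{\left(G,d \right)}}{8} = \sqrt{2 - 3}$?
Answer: $12257 - 1776 i \approx 12257.0 - 1776.0 i$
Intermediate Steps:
$X{\left(G,d \right)} = 8 i$ ($X{\left(G,d \right)} = 8 \sqrt{2 - 3} = 8 \sqrt{-1} = 8 i$)
$v{\left(a \right)} = 0$ ($v{\left(a \right)} = a - a = 0$)
$f{\left(s \right)} = \frac{\left(2 + 8 i\right)^{2}}{4}$
$\left(-96 + f{\left(v{\left(-2 \right)} \right)}\right)^{2} = \left(-96 - \left(15 - 8 i\right)\right)^{2} = \left(-111 + 8 i\right)^{2}$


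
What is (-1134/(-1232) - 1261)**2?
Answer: 12295926769/7744 ≈ 1.5878e+6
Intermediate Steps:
(-1134/(-1232) - 1261)**2 = (-1134*(-1/1232) - 1261)**2 = (81/88 - 1261)**2 = (-110887/88)**2 = 12295926769/7744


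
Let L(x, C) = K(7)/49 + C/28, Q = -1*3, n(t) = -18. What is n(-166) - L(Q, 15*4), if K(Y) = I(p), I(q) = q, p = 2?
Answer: -989/49 ≈ -20.184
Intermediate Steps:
K(Y) = 2
Q = -3
L(x, C) = 2/49 + C/28
n(-166) - L(Q, 15*4) = -18 - (2/49 + (15*4)/28) = -18 - (2/49 + (1/28)*60) = -18 - (2/49 + 15/7) = -18 - 1*107/49 = -18 - 107/49 = -989/49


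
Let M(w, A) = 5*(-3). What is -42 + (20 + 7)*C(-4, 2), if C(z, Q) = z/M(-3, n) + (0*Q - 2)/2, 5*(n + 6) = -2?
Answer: -309/5 ≈ -61.800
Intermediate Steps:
n = -32/5 (n = -6 + (1/5)*(-2) = -6 - 2/5 = -32/5 ≈ -6.4000)
M(w, A) = -15
C(z, Q) = -1 - z/15 (C(z, Q) = z/(-15) + (0*Q - 2)/2 = z*(-1/15) + (0 - 2)*(1/2) = -z/15 - 2*1/2 = -z/15 - 1 = -1 - z/15)
-42 + (20 + 7)*C(-4, 2) = -42 + (20 + 7)*(-1 - 1/15*(-4)) = -42 + 27*(-1 + 4/15) = -42 + 27*(-11/15) = -42 - 99/5 = -309/5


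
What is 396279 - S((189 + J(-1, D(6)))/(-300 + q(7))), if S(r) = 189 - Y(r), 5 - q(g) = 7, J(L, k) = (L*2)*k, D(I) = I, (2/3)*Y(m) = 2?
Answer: 396093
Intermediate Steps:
Y(m) = 3 (Y(m) = (3/2)*2 = 3)
J(L, k) = 2*L*k (J(L, k) = (2*L)*k = 2*L*k)
q(g) = -2 (q(g) = 5 - 1*7 = 5 - 7 = -2)
S(r) = 186 (S(r) = 189 - 1*3 = 189 - 3 = 186)
396279 - S((189 + J(-1, D(6)))/(-300 + q(7))) = 396279 - 1*186 = 396279 - 186 = 396093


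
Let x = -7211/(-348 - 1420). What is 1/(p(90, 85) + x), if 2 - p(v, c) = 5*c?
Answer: -1768/740653 ≈ -0.0023871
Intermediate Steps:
p(v, c) = 2 - 5*c
x = 7211/1768 (x = -7211/(-1768) = -7211*(-1/1768) = 7211/1768 ≈ 4.0786)
1/(p(90, 85) + x) = 1/((2 - 5*85) + 7211/1768) = 1/((2 - 425) + 7211/1768) = 1/(-423 + 7211/1768) = 1/(-740653/1768) = -1768/740653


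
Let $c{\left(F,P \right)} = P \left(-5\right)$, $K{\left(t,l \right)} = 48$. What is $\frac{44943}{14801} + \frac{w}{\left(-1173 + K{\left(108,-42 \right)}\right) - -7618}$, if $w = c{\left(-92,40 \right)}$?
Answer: $\frac{288854699}{96102893} \approx 3.0057$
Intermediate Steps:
$c{\left(F,P \right)} = - 5 P$
$w = -200$ ($w = \left(-5\right) 40 = -200$)
$\frac{44943}{14801} + \frac{w}{\left(-1173 + K{\left(108,-42 \right)}\right) - -7618} = \frac{44943}{14801} - \frac{200}{\left(-1173 + 48\right) - -7618} = 44943 \cdot \frac{1}{14801} - \frac{200}{-1125 + 7618} = \frac{44943}{14801} - \frac{200}{6493} = \frac{288854699}{96102893}$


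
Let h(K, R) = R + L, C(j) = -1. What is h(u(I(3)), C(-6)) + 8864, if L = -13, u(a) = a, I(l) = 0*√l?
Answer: 8850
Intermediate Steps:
I(l) = 0
h(K, R) = -13 + R (h(K, R) = R - 13 = -13 + R)
h(u(I(3)), C(-6)) + 8864 = (-13 - 1) + 8864 = -14 + 8864 = 8850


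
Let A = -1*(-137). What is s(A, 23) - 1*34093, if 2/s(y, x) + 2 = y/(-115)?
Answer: -12512361/367 ≈ -34094.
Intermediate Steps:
A = 137
s(y, x) = 2/(-2 - y/115) (s(y, x) = 2/(-2 + y/(-115)) = 2/(-2 + y*(-1/115)) = 2/(-2 - y/115))
s(A, 23) - 1*34093 = -230/(230 + 137) - 1*34093 = -230/367 - 34093 = -12512361/367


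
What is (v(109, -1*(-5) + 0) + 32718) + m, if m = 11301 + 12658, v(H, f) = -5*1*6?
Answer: 56647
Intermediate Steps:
v(H, f) = -30 (v(H, f) = -5*6 = -30)
m = 23959
(v(109, -1*(-5) + 0) + 32718) + m = (-30 + 32718) + 23959 = 32688 + 23959 = 56647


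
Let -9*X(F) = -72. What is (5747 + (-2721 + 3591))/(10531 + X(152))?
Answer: 6617/10539 ≈ 0.62786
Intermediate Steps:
X(F) = 8 (X(F) = -⅑*(-72) = 8)
(5747 + (-2721 + 3591))/(10531 + X(152)) = (5747 + (-2721 + 3591))/(10531 + 8) = (5747 + 870)/10539 = 6617*(1/10539) = 6617/10539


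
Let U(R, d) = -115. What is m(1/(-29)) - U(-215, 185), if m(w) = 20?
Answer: 135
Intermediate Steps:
m(1/(-29)) - U(-215, 185) = 20 - 1*(-115) = 20 + 115 = 135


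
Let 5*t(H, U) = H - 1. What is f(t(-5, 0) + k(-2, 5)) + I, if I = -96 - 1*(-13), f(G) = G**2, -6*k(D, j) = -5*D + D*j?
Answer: -2039/25 ≈ -81.560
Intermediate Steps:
t(H, U) = -1/5 + H/5 (t(H, U) = (H - 1)/5 = (-1 + H)/5 = -1/5 + H/5)
k(D, j) = 5*D/6 - D*j/6 (k(D, j) = -(-5*D + D*j)/6 = 5*D/6 - D*j/6)
I = -83 (I = -96 + 13 = -83)
f(t(-5, 0) + k(-2, 5)) + I = ((-1/5 + (1/5)*(-5)) + (1/6)*(-2)*(5 - 1*5))**2 - 83 = ((-1/5 - 1) + (1/6)*(-2)*(5 - 5))**2 - 83 = (-6/5 + (1/6)*(-2)*0)**2 - 83 = (-6/5 + 0)**2 - 83 = (-6/5)**2 - 83 = 36/25 - 83 = -2039/25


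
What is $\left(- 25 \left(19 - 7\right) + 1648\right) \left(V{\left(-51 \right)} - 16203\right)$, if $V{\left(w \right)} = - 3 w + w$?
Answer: $-21704148$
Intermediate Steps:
$V{\left(w \right)} = - 2 w$
$\left(- 25 \left(19 - 7\right) + 1648\right) \left(V{\left(-51 \right)} - 16203\right) = \left(- 25 \left(19 - 7\right) + 1648\right) \left(\left(-2\right) \left(-51\right) - 16203\right) = \left(\left(-25\right) 12 + 1648\right) \left(102 - 16203\right) = \left(-300 + 1648\right) \left(-16101\right) = 1348 \left(-16101\right) = -21704148$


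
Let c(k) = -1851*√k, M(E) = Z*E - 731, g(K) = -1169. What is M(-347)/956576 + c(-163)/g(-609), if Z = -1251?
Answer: 216683/478288 + 1851*I*√163/1169 ≈ 0.45304 + 20.216*I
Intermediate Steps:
M(E) = -731 - 1251*E (M(E) = -1251*E - 731 = -731 - 1251*E)
M(-347)/956576 + c(-163)/g(-609) = (-731 - 1251*(-347))/956576 - 1851*I*√163/(-1169) = (-731 + 434097)*(1/956576) - 1851*I*√163*(-1/1169) = 433366*(1/956576) - 1851*I*√163*(-1/1169) = 216683/478288 + 1851*I*√163/1169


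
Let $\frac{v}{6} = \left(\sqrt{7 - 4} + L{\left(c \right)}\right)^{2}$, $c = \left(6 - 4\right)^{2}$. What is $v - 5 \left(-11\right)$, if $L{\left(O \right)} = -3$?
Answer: $127 - 36 \sqrt{3} \approx 64.646$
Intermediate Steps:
$c = 4$ ($c = 2^{2} = 4$)
$v = 6 \left(-3 + \sqrt{3}\right)^{2}$ ($v = 6 \left(\sqrt{7 - 4} - 3\right)^{2} = 6 \left(\sqrt{3} - 3\right)^{2} = 6 \left(-3 + \sqrt{3}\right)^{2} \approx 9.6462$)
$v - 5 \left(-11\right) = \left(72 - 36 \sqrt{3}\right) - 5 \left(-11\right) = \left(72 - 36 \sqrt{3}\right) - -55 = \left(72 - 36 \sqrt{3}\right) + 55 = 127 - 36 \sqrt{3}$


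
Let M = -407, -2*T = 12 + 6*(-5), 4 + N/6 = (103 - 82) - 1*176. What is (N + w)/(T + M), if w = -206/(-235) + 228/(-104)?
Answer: 5836979/2431780 ≈ 2.4003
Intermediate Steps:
N = -954 (N = -24 + 6*((103 - 82) - 1*176) = -24 + 6*(21 - 176) = -24 + 6*(-155) = -24 - 930 = -954)
T = 9 (T = -(12 + 6*(-5))/2 = -(12 - 30)/2 = -½*(-18) = 9)
w = -8039/6110 (w = -206*(-1/235) + 228*(-1/104) = 206/235 - 57/26 = -8039/6110 ≈ -1.3157)
(N + w)/(T + M) = (-954 - 8039/6110)/(9 - 407) = -5836979/6110/(-398) = -5836979/6110*(-1/398) = 5836979/2431780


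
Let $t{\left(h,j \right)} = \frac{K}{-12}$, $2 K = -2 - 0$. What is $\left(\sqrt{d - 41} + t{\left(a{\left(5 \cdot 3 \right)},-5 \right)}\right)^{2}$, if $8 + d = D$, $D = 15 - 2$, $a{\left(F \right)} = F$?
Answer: $- \frac{5183}{144} + i \approx -35.993 + 1.0 i$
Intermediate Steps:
$K = -1$ ($K = \frac{-2 - 0}{2} = \frac{-2 + 0}{2} = \frac{1}{2} \left(-2\right) = -1$)
$t{\left(h,j \right)} = \frac{1}{12}$ ($t{\left(h,j \right)} = - \frac{1}{-12} = \left(-1\right) \left(- \frac{1}{12}\right) = \frac{1}{12}$)
$D = 13$
$d = 5$ ($d = -8 + 13 = 5$)
$\left(\sqrt{d - 41} + t{\left(a{\left(5 \cdot 3 \right)},-5 \right)}\right)^{2} = \left(\sqrt{5 - 41} + \frac{1}{12}\right)^{2} = \left(\sqrt{-36} + \frac{1}{12}\right)^{2} = \left(6 i + \frac{1}{12}\right)^{2} = \left(\frac{1}{12} + 6 i\right)^{2}$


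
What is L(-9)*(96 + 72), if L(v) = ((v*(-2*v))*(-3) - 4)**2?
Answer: 39030432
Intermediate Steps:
L(v) = (-4 + 6*v**2)**2 (L(v) = (-2*v**2*(-3) - 4)**2 = (6*v**2 - 4)**2 = (-4 + 6*v**2)**2)
L(-9)*(96 + 72) = (4*(-2 + 3*(-9)**2)**2)*(96 + 72) = (4*(-2 + 3*81)**2)*168 = (4*(-2 + 243)**2)*168 = (4*241**2)*168 = (4*58081)*168 = 232324*168 = 39030432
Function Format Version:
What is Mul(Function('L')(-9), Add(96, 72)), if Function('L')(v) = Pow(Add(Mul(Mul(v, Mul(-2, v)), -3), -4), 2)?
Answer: 39030432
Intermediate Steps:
Function('L')(v) = Pow(Add(-4, Mul(6, Pow(v, 2))), 2) (Function('L')(v) = Pow(Add(Mul(Mul(-2, Pow(v, 2)), -3), -4), 2) = Pow(Add(Mul(6, Pow(v, 2)), -4), 2) = Pow(Add(-4, Mul(6, Pow(v, 2))), 2))
Mul(Function('L')(-9), Add(96, 72)) = Mul(Mul(4, Pow(Add(-2, Mul(3, Pow(-9, 2))), 2)), Add(96, 72)) = Mul(Mul(4, Pow(Add(-2, Mul(3, 81)), 2)), 168) = Mul(Mul(4, Pow(Add(-2, 243), 2)), 168) = Mul(Mul(4, Pow(241, 2)), 168) = Mul(Mul(4, 58081), 168) = Mul(232324, 168) = 39030432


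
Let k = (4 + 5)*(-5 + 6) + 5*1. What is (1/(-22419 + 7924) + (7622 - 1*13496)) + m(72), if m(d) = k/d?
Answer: -3065069251/521820 ≈ -5873.8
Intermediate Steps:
k = 14 (k = 9*1 + 5 = 9 + 5 = 14)
m(d) = 14/d
(1/(-22419 + 7924) + (7622 - 1*13496)) + m(72) = (1/(-22419 + 7924) + (7622 - 1*13496)) + 14/72 = (1/(-14495) + (7622 - 13496)) + 14*(1/72) = (-1/14495 - 5874) + 7/36 = -85143631/14495 + 7/36 = -3065069251/521820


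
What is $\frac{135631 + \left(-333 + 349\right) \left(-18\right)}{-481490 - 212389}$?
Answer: $- \frac{135343}{693879} \approx -0.19505$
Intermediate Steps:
$\frac{135631 + \left(-333 + 349\right) \left(-18\right)}{-481490 - 212389} = \frac{135631 + 16 \left(-18\right)}{-693879} = \left(135631 - 288\right) \left(- \frac{1}{693879}\right) = 135343 \left(- \frac{1}{693879}\right) = - \frac{135343}{693879}$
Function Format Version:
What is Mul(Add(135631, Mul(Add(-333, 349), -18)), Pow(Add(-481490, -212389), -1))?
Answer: Rational(-135343, 693879) ≈ -0.19505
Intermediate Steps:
Mul(Add(135631, Mul(Add(-333, 349), -18)), Pow(Add(-481490, -212389), -1)) = Mul(Add(135631, Mul(16, -18)), Pow(-693879, -1)) = Mul(Add(135631, -288), Rational(-1, 693879)) = Mul(135343, Rational(-1, 693879)) = Rational(-135343, 693879)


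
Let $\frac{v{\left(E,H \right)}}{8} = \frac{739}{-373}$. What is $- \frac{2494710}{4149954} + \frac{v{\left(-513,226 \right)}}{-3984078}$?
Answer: $- \frac{34326545715599}{57102640567497} \approx -0.60114$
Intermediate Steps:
$v{\left(E,H \right)} = - \frac{5912}{373}$ ($v{\left(E,H \right)} = 8 \frac{739}{-373} = 8 \cdot 739 \left(- \frac{1}{373}\right) = 8 \left(- \frac{739}{373}\right) = - \frac{5912}{373}$)
$- \frac{2494710}{4149954} + \frac{v{\left(-513,226 \right)}}{-3984078} = - \frac{2494710}{4149954} - \frac{5912}{373 \left(-3984078\right)} = \left(-2494710\right) \frac{1}{4149954} - - \frac{2956}{743030547} = - \frac{138595}{230553} + \frac{2956}{743030547} = - \frac{34326545715599}{57102640567497}$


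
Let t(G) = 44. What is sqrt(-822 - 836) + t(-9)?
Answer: 44 + I*sqrt(1658) ≈ 44.0 + 40.719*I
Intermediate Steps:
sqrt(-822 - 836) + t(-9) = sqrt(-822 - 836) + 44 = sqrt(-1658) + 44 = I*sqrt(1658) + 44 = 44 + I*sqrt(1658)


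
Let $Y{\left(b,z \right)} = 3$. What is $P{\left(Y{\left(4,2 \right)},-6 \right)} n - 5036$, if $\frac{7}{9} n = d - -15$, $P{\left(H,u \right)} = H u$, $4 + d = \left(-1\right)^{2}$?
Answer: $- \frac{37196}{7} \approx -5313.7$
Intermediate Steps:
$d = -3$ ($d = -4 + \left(-1\right)^{2} = -4 + 1 = -3$)
$n = \frac{108}{7}$ ($n = \frac{9 \left(-3 - -15\right)}{7} = \frac{9 \left(-3 + 15\right)}{7} = \frac{9}{7} \cdot 12 = \frac{108}{7} \approx 15.429$)
$P{\left(Y{\left(4,2 \right)},-6 \right)} n - 5036 = 3 \left(-6\right) \frac{108}{7} - 5036 = \left(-18\right) \frac{108}{7} - 5036 = - \frac{1944}{7} - 5036 = - \frac{37196}{7}$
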